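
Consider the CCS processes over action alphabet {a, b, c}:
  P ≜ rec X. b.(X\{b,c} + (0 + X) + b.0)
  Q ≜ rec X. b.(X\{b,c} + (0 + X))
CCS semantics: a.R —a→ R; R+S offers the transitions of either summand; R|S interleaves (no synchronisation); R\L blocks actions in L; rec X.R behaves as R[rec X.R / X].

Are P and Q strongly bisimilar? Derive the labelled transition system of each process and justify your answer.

Reachable graph of P (3 states):
  s0 = rec X. b.(X\{b,c} + (0 + X) + b.0) → --b--▸ s1
  s1 = (rec X. b.(X\{b,c} + (0 + X) + b.0))\{b,c} + (0 + (rec X. b.(X\{b,c} + (0 + X) + b.0))) + b.0 → --b--▸ s1, --b--▸ s2
  s2 = 0 → deadlocked
Reachable graph of Q (2 states):
  t0 = rec X. b.(X\{b,c} + (0 + X)) → --b--▸ t1
  t1 = (rec X. b.(X\{b,c} + (0 + X)))\{b,c} + (0 + (rec X. b.(X\{b,c} + (0 + X)))) → --b--▸ t1
Bisimilarity quotient blocks:
  B0 = {s0}
  B1 = {s1}
  B2 = {s2}
  B3 = {t0, t1}
s0 ∈ B0, t0 ∈ B3 → different blocks

not bisimilar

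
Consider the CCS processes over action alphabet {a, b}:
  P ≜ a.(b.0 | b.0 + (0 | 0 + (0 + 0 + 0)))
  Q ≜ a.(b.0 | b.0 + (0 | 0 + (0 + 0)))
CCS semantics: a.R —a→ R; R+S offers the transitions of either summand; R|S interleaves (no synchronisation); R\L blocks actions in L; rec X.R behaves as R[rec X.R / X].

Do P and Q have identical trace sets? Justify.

YES

LTS(P): 5 reachable states
  s0 = a.(b.0 | b.0 + (0 | 0 + (0 + 0 + 0))) :: =a=> s1
  s1 = b.0 | b.0 + (0 | 0 + (0 + 0 + 0)) :: =b=> s2, =b=> s3
  s2 = 0 | b.0 :: =b=> s4
  s3 = b.0 | 0 :: =b=> s4
  s4 = 0 | 0 :: ∅
LTS(Q): 5 reachable states
  t0 = a.(b.0 | b.0 + (0 | 0 + (0 + 0))) :: =a=> t1
  t1 = b.0 | b.0 + (0 | 0 + (0 + 0)) :: =b=> t2, =b=> t3
  t2 = 0 | b.0 :: =b=> t4
  t3 = b.0 | 0 :: =b=> t4
  t4 = 0 | 0 :: ∅
Coarsest stable partition (strong bisimilarity classes):
  B0 = {s0, t0}
  B1 = {s1, t1}
  B2 = {s2, s3, t2, t3}
  B3 = {s4, t4}
s0 ∈ B0, t0 ∈ B0 → same block
Bisimilar ⇒ trace-equivalent.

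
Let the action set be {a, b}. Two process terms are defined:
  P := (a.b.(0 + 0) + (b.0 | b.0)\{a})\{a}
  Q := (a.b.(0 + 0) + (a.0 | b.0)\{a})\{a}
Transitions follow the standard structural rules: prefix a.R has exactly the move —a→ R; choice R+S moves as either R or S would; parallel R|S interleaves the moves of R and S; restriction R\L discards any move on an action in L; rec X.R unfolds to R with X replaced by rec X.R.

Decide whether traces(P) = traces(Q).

Reachable graph of P (4 states):
  u0 = (a.b.(0 + 0) + (b.0 | b.0)\{a})\{a} → —b→ u1, —b→ u2
  u1 = (0 | b.0)\{a}\{a} → —b→ u3
  u2 = (b.0 | 0)\{a}\{a} → —b→ u3
  u3 = (0 | 0)\{a}\{a} → stopped
Reachable graph of Q (2 states):
  v0 = (a.b.(0 + 0) + (a.0 | b.0)\{a})\{a} → —b→ v1
  v1 = (a.0 | 0)\{a}\{a} → stopped
Trace ⟨bb⟩ through P, begin at {u0}:
  after b @ step 1: {u1, u2}
  after b @ step 2: {u3}
  P completes σ.
Trace ⟨bb⟩ through Q, begin at {v0}:
  after b @ step 1: {v1}
  after b @ step 2: no successor for Q

NO — witness ⟨bb⟩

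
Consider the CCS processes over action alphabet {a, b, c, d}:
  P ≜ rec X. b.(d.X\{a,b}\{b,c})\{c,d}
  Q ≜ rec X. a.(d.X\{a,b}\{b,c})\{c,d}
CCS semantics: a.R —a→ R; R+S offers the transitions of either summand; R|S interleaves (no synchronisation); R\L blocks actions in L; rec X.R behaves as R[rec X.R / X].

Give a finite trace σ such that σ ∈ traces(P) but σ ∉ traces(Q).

b

LTS(P): 2 reachable states
  u0 = rec X. b.(d.X\{a,b}\{b,c})\{c,d} → ··b··> u1
  u1 = (d.(rec X. b.(d.X\{a,b}\{b,c})\{c,d})\{a,b}\{b,c})\{c,d} → ∅
LTS(Q): 2 reachable states
  v0 = rec X. a.(d.X\{a,b}\{b,c})\{c,d} → ··a··> v1
  v1 = (d.(rec X. a.(d.X\{a,b}\{b,c})\{c,d})\{a,b}\{b,c})\{c,d} → ∅
Run σ = ⟨b⟩ on P: start {u0}
  step 1 (b): {u1}
  — P admits the full trace.
Run σ = ⟨b⟩ on Q: start {v0}
  step 1 (b): ∅ (Q stuck)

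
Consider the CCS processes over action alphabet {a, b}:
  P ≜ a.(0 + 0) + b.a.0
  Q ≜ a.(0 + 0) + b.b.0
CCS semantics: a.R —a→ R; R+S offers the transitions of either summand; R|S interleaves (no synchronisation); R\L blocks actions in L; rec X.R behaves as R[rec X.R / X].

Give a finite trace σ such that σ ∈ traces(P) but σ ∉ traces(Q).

ba

LTS(P): 4 reachable states
  u0 = a.(0 + 0) + b.a.0 → -a-> u1, -b-> u2
  u1 = 0 + 0 → ∅
  u2 = a.0 → -a-> u3
  u3 = 0 → ∅
LTS(Q): 4 reachable states
  v0 = a.(0 + 0) + b.b.0 → -a-> v1, -b-> v2
  v1 = 0 + 0 → ∅
  v2 = b.0 → -b-> v3
  v3 = 0 → ∅
Run σ = ⟨ba⟩ on P: start {u0}
  step 1 (b): {u2}
  step 2 (a): {u3}
  P completes σ.
Run σ = ⟨ba⟩ on Q: start {v0}
  step 1 (b): {v2}
  step 2 (a): ∅ (Q stuck)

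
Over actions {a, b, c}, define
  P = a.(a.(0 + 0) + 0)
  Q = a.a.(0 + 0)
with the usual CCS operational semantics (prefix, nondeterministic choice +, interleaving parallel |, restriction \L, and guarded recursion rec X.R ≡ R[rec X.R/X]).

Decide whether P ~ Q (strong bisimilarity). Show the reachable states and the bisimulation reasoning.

P's transition system — 3 states:
  s0 = a.(a.(0 + 0) + 0) | =a=> s1
  s1 = a.(0 + 0) + 0 | =a=> s2
  s2 = 0 + 0 | stopped
Q's transition system — 3 states:
  t0 = a.a.(0 + 0) | =a=> t1
  t1 = a.(0 + 0) | =a=> t2
  t2 = 0 + 0 | stopped
Coarsest stable partition (strong bisimilarity classes):
  B0 = {s0, t0}
  B1 = {s1, t1}
  B2 = {s2, t2}
s0 ∈ B0, t0 ∈ B0 → same block

bisimilar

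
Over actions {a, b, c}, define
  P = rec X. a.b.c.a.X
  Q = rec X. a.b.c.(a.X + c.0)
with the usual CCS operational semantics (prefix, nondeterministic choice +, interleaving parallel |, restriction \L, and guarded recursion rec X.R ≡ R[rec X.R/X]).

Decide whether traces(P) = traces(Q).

P's transition system — 4 states:
  m0 = rec X. a.b.c.a.X ⊢ --a--▸ m1
  m1 = b.c.a.(rec X. a.b.c.a.X) ⊢ --b--▸ m2
  m2 = c.a.(rec X. a.b.c.a.X) ⊢ --c--▸ m3
  m3 = a.(rec X. a.b.c.a.X) ⊢ --a--▸ m0
Q's transition system — 5 states:
  n0 = rec X. a.b.c.(a.X + c.0) ⊢ --a--▸ n1
  n1 = b.c.(a.(rec X. a.b.c.(a.X + c.0)) + c.0) ⊢ --b--▸ n2
  n2 = c.(a.(rec X. a.b.c.(a.X + c.0)) + c.0) ⊢ --c--▸ n3
  n3 = a.(rec X. a.b.c.(a.X + c.0)) + c.0 ⊢ --a--▸ n0, --c--▸ n4
  n4 = 0 ⊢ ∅
Executing abcc from Q (initial set {n0}):
  after a @ step 1: {n1}
  after b @ step 2: {n2}
  after c @ step 3: {n3}
  after c @ step 4: {n4}
  — Q admits the full trace.
Executing abcc from P (initial set {m0}):
  after a @ step 1: {m1}
  after b @ step 2: {m2}
  after c @ step 3: {m3}
  after c @ step 4: ∅ (P stuck)

trace-distinct — witness ⟨abcc⟩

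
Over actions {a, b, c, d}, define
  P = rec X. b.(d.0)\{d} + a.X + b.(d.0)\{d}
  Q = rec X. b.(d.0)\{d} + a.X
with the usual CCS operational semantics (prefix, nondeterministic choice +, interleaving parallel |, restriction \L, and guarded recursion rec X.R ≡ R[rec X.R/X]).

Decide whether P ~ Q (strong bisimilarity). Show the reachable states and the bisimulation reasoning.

P's transition system — 2 states:
  p0 = rec X. b.(d.0)\{d} + a.X + b.(d.0)\{d} ⊢ =a=> p0, =b=> p1
  p1 = (d.0)\{d} ⊢ ·
Q's transition system — 2 states:
  q0 = rec X. b.(d.0)\{d} + a.X ⊢ =a=> q0, =b=> q1
  q1 = (d.0)\{d} ⊢ ·
Bisimilarity quotient blocks:
  B0 = {p0, q0}
  B1 = {p1, q1}
p0 ∈ B0, q0 ∈ B0 → same block

P ~ Q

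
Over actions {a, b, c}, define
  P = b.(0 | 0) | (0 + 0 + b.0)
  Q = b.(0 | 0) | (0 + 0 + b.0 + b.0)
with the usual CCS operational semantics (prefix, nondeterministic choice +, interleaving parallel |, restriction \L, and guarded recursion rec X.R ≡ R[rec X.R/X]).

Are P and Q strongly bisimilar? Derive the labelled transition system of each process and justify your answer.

LTS(P): 4 reachable states
  p0 = b.(0 | 0) | (0 + 0 + b.0) :: ··b··> p1, ··b··> p2
  p1 = 0 | 0 | (0 + 0 + b.0) :: ··b··> p3
  p2 = b.(0 | 0) | 0 :: ··b··> p3
  p3 = 0 | 0 | 0 :: ·
LTS(Q): 4 reachable states
  q0 = b.(0 | 0) | (0 + 0 + b.0 + b.0) :: ··b··> q1, ··b··> q2
  q1 = 0 | 0 | (0 + 0 + b.0 + b.0) :: ··b··> q3
  q2 = b.(0 | 0) | 0 :: ··b··> q3
  q3 = 0 | 0 | 0 :: ·
Bisimilarity quotient blocks:
  B0 = {p0, q0}
  B1 = {p1, p2, q1, q2}
  B2 = {p3, q3}
p0 ∈ B0, q0 ∈ B0 → same block

P ~ Q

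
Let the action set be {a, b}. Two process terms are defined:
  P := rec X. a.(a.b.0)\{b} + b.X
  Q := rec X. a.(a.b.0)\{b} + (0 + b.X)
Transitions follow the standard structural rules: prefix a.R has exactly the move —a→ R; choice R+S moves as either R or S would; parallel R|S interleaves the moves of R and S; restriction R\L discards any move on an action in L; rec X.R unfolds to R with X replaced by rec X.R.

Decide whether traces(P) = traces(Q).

traces(P) = traces(Q)

Reachable graph of P (3 states):
  p0 = rec X. a.(a.b.0)\{b} + b.X | =a=> p1, =b=> p0
  p1 = (a.b.0)\{b} | =a=> p2
  p2 = (b.0)\{b} | (no moves)
Reachable graph of Q (3 states):
  q0 = rec X. a.(a.b.0)\{b} + (0 + b.X) | =a=> q1, =b=> q0
  q1 = (a.b.0)\{b} | =a=> q2
  q2 = (b.0)\{b} | (no moves)
Bisimilarity quotient blocks:
  B0 = {p0, q0}
  B1 = {p1, q1}
  B2 = {p2, q2}
p0 ∈ B0, q0 ∈ B0 → same block
Bisimilar ⇒ trace-equivalent.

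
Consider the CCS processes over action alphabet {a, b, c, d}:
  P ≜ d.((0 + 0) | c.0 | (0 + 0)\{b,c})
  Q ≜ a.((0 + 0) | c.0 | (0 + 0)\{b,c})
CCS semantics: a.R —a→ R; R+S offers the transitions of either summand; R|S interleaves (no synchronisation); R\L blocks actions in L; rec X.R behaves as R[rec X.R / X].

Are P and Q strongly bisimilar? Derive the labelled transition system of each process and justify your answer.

Reachable graph of P (3 states):
  m0 = d.((0 + 0) | c.0 | (0 + 0)\{b,c}) :: ··d··> m1
  m1 = (0 + 0) | c.0 | (0 + 0)\{b,c} :: ··c··> m2
  m2 = (0 + 0) | 0 | (0 + 0)\{b,c} :: (no moves)
Reachable graph of Q (3 states):
  n0 = a.((0 + 0) | c.0 | (0 + 0)\{b,c}) :: ··a··> n1
  n1 = (0 + 0) | c.0 | (0 + 0)\{b,c} :: ··c··> n2
  n2 = (0 + 0) | 0 | (0 + 0)\{b,c} :: (no moves)
Coarsest stable partition (strong bisimilarity classes):
  B0 = {m0}
  B1 = {m1, n1}
  B2 = {m2, n2}
  B3 = {n0}
m0 ∈ B0, n0 ∈ B3 → different blocks

not bisimilar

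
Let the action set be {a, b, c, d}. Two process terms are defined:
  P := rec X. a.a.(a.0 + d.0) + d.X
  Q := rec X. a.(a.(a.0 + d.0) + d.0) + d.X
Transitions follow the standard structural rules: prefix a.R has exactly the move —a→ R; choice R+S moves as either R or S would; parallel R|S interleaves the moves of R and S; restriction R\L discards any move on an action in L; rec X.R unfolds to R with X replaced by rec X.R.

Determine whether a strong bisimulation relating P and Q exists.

P's transition system — 4 states:
  m0 = rec X. a.a.(a.0 + d.0) + d.X has moves =a=> m1, =d=> m0
  m1 = a.(a.0 + d.0) has moves =a=> m2
  m2 = a.0 + d.0 has moves =a=> m3, =d=> m3
  m3 = 0 has moves ·
Q's transition system — 4 states:
  n0 = rec X. a.(a.(a.0 + d.0) + d.0) + d.X has moves =a=> n1, =d=> n0
  n1 = a.(a.0 + d.0) + d.0 has moves =a=> n2, =d=> n3
  n2 = a.0 + d.0 has moves =a=> n3, =d=> n3
  n3 = 0 has moves ·
Coarsest stable partition (strong bisimilarity classes):
  B0 = {m0}
  B1 = {m1}
  B2 = {m2, n2}
  B3 = {m3, n3}
  B4 = {n0}
  B5 = {n1}
m0 ∈ B0, n0 ∈ B4 → different blocks

NO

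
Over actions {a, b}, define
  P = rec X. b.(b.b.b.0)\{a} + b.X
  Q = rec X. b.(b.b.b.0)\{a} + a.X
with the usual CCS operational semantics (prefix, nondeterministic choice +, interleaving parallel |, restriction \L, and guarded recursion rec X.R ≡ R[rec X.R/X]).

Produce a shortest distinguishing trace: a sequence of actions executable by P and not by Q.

Reachable graph of P (5 states):
  s0 = rec X. b.(b.b.b.0)\{a} + b.X | =b=> s0, =b=> s1
  s1 = (b.b.b.0)\{a} | =b=> s2
  s2 = (b.b.0)\{a} | =b=> s3
  s3 = (b.0)\{a} | =b=> s4
  s4 = 0\{a} | (no moves)
Reachable graph of Q (5 states):
  t0 = rec X. b.(b.b.b.0)\{a} + a.X | =a=> t0, =b=> t1
  t1 = (b.b.b.0)\{a} | =b=> t2
  t2 = (b.b.0)\{a} | =b=> t3
  t3 = (b.0)\{a} | =b=> t4
  t4 = 0\{a} | (no moves)
Trace ⟨bbbbb⟩ through P, begin at {s0}:
  [1] b ⇒ {s0, s1}
  [2] b ⇒ {s0, s1, s2}
  [3] b ⇒ {s0, s1, s2, s3}
  [4] b ⇒ {s0, s1, s2, s3, s4}
  [5] b ⇒ {s0, s1, s2, s3, s4}
  ✓ P
Trace ⟨bbbbb⟩ through Q, begin at {t0}:
  [1] b ⇒ {t1}
  [2] b ⇒ {t2}
  [3] b ⇒ {t3}
  [4] b ⇒ {t4}
  [5] b ⇒ no successor for Q

bbbbb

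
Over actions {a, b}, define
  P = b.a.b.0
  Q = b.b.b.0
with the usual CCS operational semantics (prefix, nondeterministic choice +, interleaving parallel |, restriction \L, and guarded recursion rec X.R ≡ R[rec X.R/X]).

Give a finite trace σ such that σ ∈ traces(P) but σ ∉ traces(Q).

P's transition system — 4 states:
  u0 = b.a.b.0 → -b-> u1
  u1 = a.b.0 → -a-> u2
  u2 = b.0 → -b-> u3
  u3 = 0 → stopped
Q's transition system — 4 states:
  v0 = b.b.b.0 → -b-> v1
  v1 = b.b.0 → -b-> v2
  v2 = b.0 → -b-> v3
  v3 = 0 → stopped
Run σ = ⟨ba⟩ on P: start {u0}
  step 1 (b): {u1}
  step 2 (a): {u2}
  ✓ P
Run σ = ⟨ba⟩ on Q: start {v0}
  step 1 (b): {v1}
  step 2 (a): no successor for Q

ba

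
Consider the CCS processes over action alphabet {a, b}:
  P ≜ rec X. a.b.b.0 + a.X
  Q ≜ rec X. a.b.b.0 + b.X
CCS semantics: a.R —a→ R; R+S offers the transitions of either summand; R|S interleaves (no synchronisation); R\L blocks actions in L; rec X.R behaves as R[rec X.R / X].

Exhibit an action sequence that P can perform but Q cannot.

Reachable graph of P (4 states):
  m0 = rec X. a.b.b.0 + a.X :: -a-> m0, -a-> m1
  m1 = b.b.0 :: -b-> m2
  m2 = b.0 :: -b-> m3
  m3 = 0 :: (no moves)
Reachable graph of Q (4 states):
  n0 = rec X. a.b.b.0 + b.X :: -a-> n1, -b-> n0
  n1 = b.b.0 :: -b-> n2
  n2 = b.0 :: -b-> n3
  n3 = 0 :: (no moves)
Run σ = ⟨aa⟩ on P: start {m0}
  step 1 (a): {m0, m1}
  step 2 (a): {m0, m1}
  ✓ P
Run σ = ⟨aa⟩ on Q: start {n0}
  step 1 (a): {n1}
  step 2 (a): no successor for Q

aa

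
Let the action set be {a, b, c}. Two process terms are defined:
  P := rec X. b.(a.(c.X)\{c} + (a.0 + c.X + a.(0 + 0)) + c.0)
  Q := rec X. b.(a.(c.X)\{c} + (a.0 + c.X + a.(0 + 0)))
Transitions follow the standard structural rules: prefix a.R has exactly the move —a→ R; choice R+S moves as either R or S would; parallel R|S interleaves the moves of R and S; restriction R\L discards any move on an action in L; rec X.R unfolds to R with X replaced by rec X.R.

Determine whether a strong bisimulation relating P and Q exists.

P's transition system — 5 states:
  u0 = rec X. b.(a.(c.X)\{c} + (a.0 + c.X + a.(0 + 0)) + c.0) has moves -b-> u1
  u1 = a.(c.(rec X. b.(a.(c.X)\{c} + (a.0 + c.X + a.(0 + 0)) + c.0)))\{c} + (a.0 + c.(rec X. b.(a.(c.X)\{c} + (a.0 + c.X + a.(0 + 0)) + c.0)) + a.(0 + 0)) + c.0 has moves -a-> u2, -a-> u3, -a-> u4, -c-> u0, -c-> u3
  u2 = (c.(rec X. b.(a.(c.X)\{c} + (a.0 + c.X + a.(0 + 0)) + c.0)))\{c} has moves deadlocked
  u3 = 0 has moves deadlocked
  u4 = 0 + 0 has moves deadlocked
Q's transition system — 5 states:
  v0 = rec X. b.(a.(c.X)\{c} + (a.0 + c.X + a.(0 + 0))) has moves -b-> v1
  v1 = a.(c.(rec X. b.(a.(c.X)\{c} + (a.0 + c.X + a.(0 + 0)))))\{c} + (a.0 + c.(rec X. b.(a.(c.X)\{c} + (a.0 + c.X + a.(0 + 0)))) + a.(0 + 0)) has moves -a-> v2, -a-> v3, -a-> v4, -c-> v0
  v2 = (c.(rec X. b.(a.(c.X)\{c} + (a.0 + c.X + a.(0 + 0)))))\{c} has moves deadlocked
  v3 = 0 has moves deadlocked
  v4 = 0 + 0 has moves deadlocked
Coarsest stable partition (strong bisimilarity classes):
  B0 = {u0}
  B1 = {u1}
  B2 = {u2, u3, u4, v2, v3, v4}
  B3 = {v0}
  B4 = {v1}
u0 ∈ B0, v0 ∈ B3 → different blocks

not bisimilar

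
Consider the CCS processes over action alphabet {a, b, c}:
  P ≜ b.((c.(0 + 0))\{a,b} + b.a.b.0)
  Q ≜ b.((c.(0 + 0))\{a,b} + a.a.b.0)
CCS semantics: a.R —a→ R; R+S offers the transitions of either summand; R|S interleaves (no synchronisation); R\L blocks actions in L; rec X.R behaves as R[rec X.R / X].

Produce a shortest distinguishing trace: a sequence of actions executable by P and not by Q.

Reachable graph of P (6 states):
  s0 = b.((c.(0 + 0))\{a,b} + b.a.b.0) :: —b→ s1
  s1 = (c.(0 + 0))\{a,b} + b.a.b.0 :: —b→ s2, —c→ s3
  s2 = a.b.0 :: —a→ s4
  s3 = (0 + 0)\{a,b} :: deadlocked
  s4 = b.0 :: —b→ s5
  s5 = 0 :: deadlocked
Reachable graph of Q (6 states):
  t0 = b.((c.(0 + 0))\{a,b} + a.a.b.0) :: —b→ t1
  t1 = (c.(0 + 0))\{a,b} + a.a.b.0 :: —a→ t2, —c→ t3
  t2 = a.b.0 :: —a→ t4
  t3 = (0 + 0)\{a,b} :: deadlocked
  t4 = b.0 :: —b→ t5
  t5 = 0 :: deadlocked
Run σ = ⟨bb⟩ on P: start {s0}
  after b @ step 1: {s1}
  after b @ step 2: {s2}
  P completes σ.
Run σ = ⟨bb⟩ on Q: start {t0}
  after b @ step 1: {t1}
  after b @ step 2: ∅  — Q cannot continue

bb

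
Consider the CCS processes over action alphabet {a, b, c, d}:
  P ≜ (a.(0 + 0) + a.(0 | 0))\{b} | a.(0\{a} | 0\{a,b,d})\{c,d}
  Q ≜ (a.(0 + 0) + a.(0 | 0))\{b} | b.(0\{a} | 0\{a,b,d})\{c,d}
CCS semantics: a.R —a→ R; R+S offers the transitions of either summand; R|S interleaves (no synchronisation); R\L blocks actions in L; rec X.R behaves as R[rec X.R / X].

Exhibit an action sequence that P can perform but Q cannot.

Reachable graph of P (6 states):
  p0 = (a.(0 + 0) + a.(0 | 0))\{b} | a.(0\{a} | 0\{a,b,d})\{c,d} ⊢ --a--▸ p1, --a--▸ p2, --a--▸ p3
  p1 = (0 + 0)\{b} | a.(0\{a} | 0\{a,b,d})\{c,d} ⊢ --a--▸ p4
  p2 = (0 | 0)\{b} | a.(0\{a} | 0\{a,b,d})\{c,d} ⊢ --a--▸ p5
  p3 = (a.(0 + 0) + a.(0 | 0))\{b} | (0\{a} | 0\{a,b,d})\{c,d} ⊢ --a--▸ p4, --a--▸ p5
  p4 = (0 + 0)\{b} | (0\{a} | 0\{a,b,d})\{c,d} ⊢ deadlocked
  p5 = (0 | 0)\{b} | (0\{a} | 0\{a,b,d})\{c,d} ⊢ deadlocked
Reachable graph of Q (6 states):
  q0 = (a.(0 + 0) + a.(0 | 0))\{b} | b.(0\{a} | 0\{a,b,d})\{c,d} ⊢ --a--▸ q1, --a--▸ q2, --b--▸ q3
  q1 = (0 + 0)\{b} | b.(0\{a} | 0\{a,b,d})\{c,d} ⊢ --b--▸ q4
  q2 = (0 | 0)\{b} | b.(0\{a} | 0\{a,b,d})\{c,d} ⊢ --b--▸ q5
  q3 = (a.(0 + 0) + a.(0 | 0))\{b} | (0\{a} | 0\{a,b,d})\{c,d} ⊢ --a--▸ q4, --a--▸ q5
  q4 = (0 + 0)\{b} | (0\{a} | 0\{a,b,d})\{c,d} ⊢ deadlocked
  q5 = (0 | 0)\{b} | (0\{a} | 0\{a,b,d})\{c,d} ⊢ deadlocked
Executing aa from P (initial set {p0}):
  [1] a ⇒ {p1, p2, p3}
  [2] a ⇒ {p4, p5}
  P completes σ.
Executing aa from Q (initial set {q0}):
  [1] a ⇒ {q1, q2}
  [2] a ⇒ ∅  — Q cannot continue

aa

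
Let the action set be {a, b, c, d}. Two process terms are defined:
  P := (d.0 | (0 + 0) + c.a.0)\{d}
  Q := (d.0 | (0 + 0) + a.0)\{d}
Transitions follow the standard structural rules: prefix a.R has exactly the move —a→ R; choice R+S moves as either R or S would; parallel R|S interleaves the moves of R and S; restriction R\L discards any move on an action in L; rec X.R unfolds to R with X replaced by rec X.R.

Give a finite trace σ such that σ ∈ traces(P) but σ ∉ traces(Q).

Reachable graph of P (3 states):
  m0 = (d.0 | (0 + 0) + c.a.0)\{d} | -c-> m1
  m1 = (a.0)\{d} | -a-> m2
  m2 = 0\{d} | ∅
Reachable graph of Q (2 states):
  n0 = (d.0 | (0 + 0) + a.0)\{d} | -a-> n1
  n1 = 0\{d} | ∅
Trace ⟨c⟩ through P, begin at {m0}:
  step 1 (c): {m1}
  ✓ P
Trace ⟨c⟩ through Q, begin at {n0}:
  step 1 (c): no successor for Q

c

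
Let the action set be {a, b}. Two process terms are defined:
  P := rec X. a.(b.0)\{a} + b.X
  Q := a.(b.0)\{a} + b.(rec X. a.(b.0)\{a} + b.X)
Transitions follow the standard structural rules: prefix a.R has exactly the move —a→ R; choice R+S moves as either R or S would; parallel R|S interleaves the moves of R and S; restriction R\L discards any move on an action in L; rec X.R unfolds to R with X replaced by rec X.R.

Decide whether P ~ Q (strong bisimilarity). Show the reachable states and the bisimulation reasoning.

P's transition system — 3 states:
  u0 = rec X. a.(b.0)\{a} + b.X | --a--▸ u1, --b--▸ u0
  u1 = (b.0)\{a} | --b--▸ u2
  u2 = 0\{a} | ∅
Q's transition system — 4 states:
  v0 = a.(b.0)\{a} + b.(rec X. a.(b.0)\{a} + b.X) | --a--▸ v1, --b--▸ v2
  v1 = (b.0)\{a} | --b--▸ v3
  v2 = rec X. a.(b.0)\{a} + b.X | --a--▸ v1, --b--▸ v2
  v3 = 0\{a} | ∅
Partition-refinement fixed point:
  B0 = {u0, v0, v2}
  B1 = {u1, v1}
  B2 = {u2, v3}
u0 ∈ B0, v0 ∈ B0 → same block

bisimilar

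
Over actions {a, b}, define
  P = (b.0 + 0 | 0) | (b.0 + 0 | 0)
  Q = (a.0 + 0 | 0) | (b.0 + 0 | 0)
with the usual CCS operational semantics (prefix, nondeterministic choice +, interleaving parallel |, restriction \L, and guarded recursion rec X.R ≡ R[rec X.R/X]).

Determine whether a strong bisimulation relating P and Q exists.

LTS(P): 4 reachable states
  u0 = (b.0 + 0 | 0) | (b.0 + 0 | 0) → —b→ u1, —b→ u2
  u1 = (b.0 + 0 | 0) | 0 → —b→ u3
  u2 = 0 | (b.0 + 0 | 0) → —b→ u3
  u3 = 0 | 0 → ·
LTS(Q): 4 reachable states
  v0 = (a.0 + 0 | 0) | (b.0 + 0 | 0) → —a→ v1, —b→ v2
  v1 = 0 | (b.0 + 0 | 0) → —b→ v3
  v2 = (a.0 + 0 | 0) | 0 → —a→ v3
  v3 = 0 | 0 → ·
Bisimilarity quotient blocks:
  B0 = {u0}
  B1 = {u1, u2, v1}
  B2 = {u3, v3}
  B3 = {v0}
  B4 = {v2}
u0 ∈ B0, v0 ∈ B3 → different blocks

P ≁ Q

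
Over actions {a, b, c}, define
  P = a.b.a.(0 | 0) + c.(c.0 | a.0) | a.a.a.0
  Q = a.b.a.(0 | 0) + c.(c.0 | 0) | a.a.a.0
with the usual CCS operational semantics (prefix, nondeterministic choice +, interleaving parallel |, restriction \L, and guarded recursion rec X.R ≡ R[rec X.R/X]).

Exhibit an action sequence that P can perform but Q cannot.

aaaca

P's transition system — 23 states:
  u0 = a.b.a.(0 | 0) + c.(c.0 | a.0) | a.a.a.0 :: --a--▸ u1, --a--▸ u2, --c--▸ u3
  u1 = b.a.(0 | 0) :: --b--▸ u4
  u2 = c.(c.0 | a.0) | a.a.0 :: --a--▸ u5, --c--▸ u6
  u3 = c.0 | a.0 | a.a.a.0 :: --a--▸ u6, --a--▸ u7, --c--▸ u8
  u4 = a.(0 | 0) :: --a--▸ u9
  u5 = c.(c.0 | a.0) | a.0 :: --a--▸ u10, --c--▸ u11
  u6 = c.0 | a.0 | a.a.0 :: --a--▸ u11, --a--▸ u12, --c--▸ u13
  u7 = c.0 | 0 | a.a.a.0 :: --a--▸ u12, --c--▸ u14
  u8 = 0 | a.0 | a.a.a.0 :: --a--▸ u13, --a--▸ u14
  u9 = 0 | 0 :: stopped
  u10 = c.(c.0 | a.0) | 0 :: --c--▸ u15
  u11 = c.0 | a.0 | a.0 :: --a--▸ u15, --a--▸ u16, --c--▸ u17
  u12 = c.0 | 0 | a.a.0 :: --a--▸ u16, --c--▸ u18
  u13 = 0 | a.0 | a.a.0 :: --a--▸ u17, --a--▸ u18
  u14 = 0 | 0 | a.a.a.0 :: --a--▸ u18
  u15 = c.0 | a.0 | 0 :: --a--▸ u19, --c--▸ u20
  u16 = c.0 | 0 | a.0 :: --a--▸ u19, --c--▸ u21
  u17 = 0 | a.0 | a.0 :: --a--▸ u20, --a--▸ u21
  u18 = 0 | 0 | a.a.0 :: --a--▸ u21
  u19 = c.0 | 0 | 0 :: --c--▸ u22
  u20 = 0 | a.0 | 0 :: --a--▸ u22
  u21 = 0 | 0 | a.0 :: --a--▸ u22
  u22 = 0 | 0 | 0 :: stopped
Q's transition system — 15 states:
  v0 = a.b.a.(0 | 0) + c.(c.0 | 0) | a.a.a.0 :: --a--▸ v1, --a--▸ v2, --c--▸ v3
  v1 = b.a.(0 | 0) :: --b--▸ v4
  v2 = c.(c.0 | 0) | a.a.0 :: --a--▸ v5, --c--▸ v6
  v3 = c.0 | 0 | a.a.a.0 :: --a--▸ v6, --c--▸ v7
  v4 = a.(0 | 0) :: --a--▸ v8
  v5 = c.(c.0 | 0) | a.0 :: --a--▸ v9, --c--▸ v10
  v6 = c.0 | 0 | a.a.0 :: --a--▸ v10, --c--▸ v11
  v7 = 0 | 0 | a.a.a.0 :: --a--▸ v11
  v8 = 0 | 0 :: stopped
  v9 = c.(c.0 | 0) | 0 :: --c--▸ v12
  v10 = c.0 | 0 | a.0 :: --a--▸ v12, --c--▸ v13
  v11 = 0 | 0 | a.a.0 :: --a--▸ v13
  v12 = c.0 | 0 | 0 :: --c--▸ v14
  v13 = 0 | 0 | a.0 :: --a--▸ v14
  v14 = 0 | 0 | 0 :: stopped
Trace ⟨aaaca⟩ through P, begin at {u0}:
  after a @ step 1: {u1, u2}
  after a @ step 2: {u5}
  after a @ step 3: {u10}
  after c @ step 4: {u15}
  after a @ step 5: {u19}
  P completes σ.
Trace ⟨aaaca⟩ through Q, begin at {v0}:
  after a @ step 1: {v1, v2}
  after a @ step 2: {v5}
  after a @ step 3: {v9}
  after c @ step 4: {v12}
  after a @ step 5: ∅ (Q stuck)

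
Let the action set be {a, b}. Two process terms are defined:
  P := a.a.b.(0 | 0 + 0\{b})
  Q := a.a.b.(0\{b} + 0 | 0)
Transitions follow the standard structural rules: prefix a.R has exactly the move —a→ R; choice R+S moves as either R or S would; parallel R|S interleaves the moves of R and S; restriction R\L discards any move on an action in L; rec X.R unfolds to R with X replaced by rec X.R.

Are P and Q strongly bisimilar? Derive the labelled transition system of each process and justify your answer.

bisimilar

Reachable graph of P (4 states):
  u0 = a.a.b.(0 | 0 + 0\{b}) has moves -a-> u1
  u1 = a.b.(0 | 0 + 0\{b}) has moves -a-> u2
  u2 = b.(0 | 0 + 0\{b}) has moves -b-> u3
  u3 = 0 | 0 + 0\{b} has moves ·
Reachable graph of Q (4 states):
  v0 = a.a.b.(0\{b} + 0 | 0) has moves -a-> v1
  v1 = a.b.(0\{b} + 0 | 0) has moves -a-> v2
  v2 = b.(0\{b} + 0 | 0) has moves -b-> v3
  v3 = 0\{b} + 0 | 0 has moves ·
Bisimilarity quotient blocks:
  B0 = {u0, v0}
  B1 = {u1, v1}
  B2 = {u2, v2}
  B3 = {u3, v3}
u0 ∈ B0, v0 ∈ B0 → same block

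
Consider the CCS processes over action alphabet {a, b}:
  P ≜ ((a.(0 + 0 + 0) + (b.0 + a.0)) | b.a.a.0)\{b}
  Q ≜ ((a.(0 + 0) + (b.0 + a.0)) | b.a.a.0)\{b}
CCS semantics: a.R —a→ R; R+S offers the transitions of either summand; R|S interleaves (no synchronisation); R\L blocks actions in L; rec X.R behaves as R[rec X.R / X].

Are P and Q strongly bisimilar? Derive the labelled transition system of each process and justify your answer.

YES

P's transition system — 3 states:
  p0 = ((a.(0 + 0 + 0) + (b.0 + a.0)) | b.a.a.0)\{b} | -a-> p1, -a-> p2
  p1 = ((0 + 0 + 0) | b.a.a.0)\{b} | stopped
  p2 = (0 | b.a.a.0)\{b} | stopped
Q's transition system — 3 states:
  q0 = ((a.(0 + 0) + (b.0 + a.0)) | b.a.a.0)\{b} | -a-> q1, -a-> q2
  q1 = ((0 + 0) | b.a.a.0)\{b} | stopped
  q2 = (0 | b.a.a.0)\{b} | stopped
Partition-refinement fixed point:
  B0 = {p0, q0}
  B1 = {p1, p2, q1, q2}
p0 ∈ B0, q0 ∈ B0 → same block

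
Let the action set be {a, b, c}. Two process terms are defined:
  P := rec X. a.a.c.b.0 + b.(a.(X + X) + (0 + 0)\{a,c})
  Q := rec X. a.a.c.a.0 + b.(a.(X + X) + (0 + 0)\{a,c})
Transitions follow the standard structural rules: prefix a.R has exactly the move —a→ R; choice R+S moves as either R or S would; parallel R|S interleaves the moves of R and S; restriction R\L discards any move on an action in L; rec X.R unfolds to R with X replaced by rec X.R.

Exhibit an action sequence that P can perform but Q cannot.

aacb

Reachable graph of P (7 states):
  s0 = rec X. a.a.c.b.0 + b.(a.(X + X) + (0 + 0)\{a,c}) | =a=> s1, =b=> s2
  s1 = a.c.b.0 | =a=> s3
  s2 = a.((rec X. a.a.c.b.0 + b.(a.(X + X) + (0 + 0)\{a,c})) + (rec X. a.a.c.b.0 + b.(a.(X + X) + (0 + 0)\{a,c}))) + (0 + 0)\{a,c} | =a=> s4
  s3 = c.b.0 | =c=> s5
  s4 = (rec X. a.a.c.b.0 + b.(a.(X + X) + (0 + 0)\{a,c})) + (rec X. a.a.c.b.0 + b.(a.(X + X) + (0 + 0)\{a,c})) | =a=> s1, =b=> s2
  s5 = b.0 | =b=> s6
  s6 = 0 | ·
Reachable graph of Q (7 states):
  t0 = rec X. a.a.c.a.0 + b.(a.(X + X) + (0 + 0)\{a,c}) | =a=> t1, =b=> t2
  t1 = a.c.a.0 | =a=> t3
  t2 = a.((rec X. a.a.c.a.0 + b.(a.(X + X) + (0 + 0)\{a,c})) + (rec X. a.a.c.a.0 + b.(a.(X + X) + (0 + 0)\{a,c}))) + (0 + 0)\{a,c} | =a=> t4
  t3 = c.a.0 | =c=> t5
  t4 = (rec X. a.a.c.a.0 + b.(a.(X + X) + (0 + 0)\{a,c})) + (rec X. a.a.c.a.0 + b.(a.(X + X) + (0 + 0)\{a,c})) | =a=> t1, =b=> t2
  t5 = a.0 | =a=> t6
  t6 = 0 | ·
Run σ = ⟨aacb⟩ on P: start {s0}
  [1] a ⇒ {s1}
  [2] a ⇒ {s3}
  [3] c ⇒ {s5}
  [4] b ⇒ {s6}
  P completes σ.
Run σ = ⟨aacb⟩ on Q: start {t0}
  [1] a ⇒ {t1}
  [2] a ⇒ {t3}
  [3] c ⇒ {t5}
  [4] b ⇒ ∅ (Q stuck)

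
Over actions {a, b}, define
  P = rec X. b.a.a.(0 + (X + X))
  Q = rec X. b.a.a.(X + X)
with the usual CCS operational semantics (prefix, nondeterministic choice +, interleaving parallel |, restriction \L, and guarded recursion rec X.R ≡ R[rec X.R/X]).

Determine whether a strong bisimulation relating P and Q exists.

P ~ Q

Reachable graph of P (4 states):
  m0 = rec X. b.a.a.(0 + (X + X)) :: ··b··> m1
  m1 = a.a.(0 + ((rec X. b.a.a.(0 + (X + X))) + (rec X. b.a.a.(0 + (X + X))))) :: ··a··> m2
  m2 = a.(0 + ((rec X. b.a.a.(0 + (X + X))) + (rec X. b.a.a.(0 + (X + X))))) :: ··a··> m3
  m3 = 0 + ((rec X. b.a.a.(0 + (X + X))) + (rec X. b.a.a.(0 + (X + X)))) :: ··b··> m1
Reachable graph of Q (4 states):
  n0 = rec X. b.a.a.(X + X) :: ··b··> n1
  n1 = a.a.((rec X. b.a.a.(X + X)) + (rec X. b.a.a.(X + X))) :: ··a··> n2
  n2 = a.((rec X. b.a.a.(X + X)) + (rec X. b.a.a.(X + X))) :: ··a··> n3
  n3 = (rec X. b.a.a.(X + X)) + (rec X. b.a.a.(X + X)) :: ··b··> n1
Partition-refinement fixed point:
  B0 = {m0, m3, n0, n3}
  B1 = {m1, n1}
  B2 = {m2, n2}
m0 ∈ B0, n0 ∈ B0 → same block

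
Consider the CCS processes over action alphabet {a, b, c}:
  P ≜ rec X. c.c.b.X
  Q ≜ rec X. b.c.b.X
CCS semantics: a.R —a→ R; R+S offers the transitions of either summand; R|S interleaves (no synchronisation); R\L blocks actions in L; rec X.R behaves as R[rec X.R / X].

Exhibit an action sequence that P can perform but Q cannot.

c

P's transition system — 3 states:
  u0 = rec X. c.c.b.X | -c-> u1
  u1 = c.b.(rec X. c.c.b.X) | -c-> u2
  u2 = b.(rec X. c.c.b.X) | -b-> u0
Q's transition system — 3 states:
  v0 = rec X. b.c.b.X | -b-> v1
  v1 = c.b.(rec X. b.c.b.X) | -c-> v2
  v2 = b.(rec X. b.c.b.X) | -b-> v0
Trace ⟨c⟩ through P, begin at {u0}:
  after c @ step 1: {u1}
  — P admits the full trace.
Trace ⟨c⟩ through Q, begin at {v0}:
  after c @ step 1: no successor for Q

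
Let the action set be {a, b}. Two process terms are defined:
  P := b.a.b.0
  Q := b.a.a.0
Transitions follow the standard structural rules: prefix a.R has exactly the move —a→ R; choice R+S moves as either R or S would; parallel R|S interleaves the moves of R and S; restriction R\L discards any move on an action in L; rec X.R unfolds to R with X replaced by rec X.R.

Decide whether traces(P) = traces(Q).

traces(P) ≠ traces(Q) — witness ⟨bab⟩

LTS(P): 4 reachable states
  u0 = b.a.b.0 → ··b··> u1
  u1 = a.b.0 → ··a··> u2
  u2 = b.0 → ··b··> u3
  u3 = 0 → ∅
LTS(Q): 4 reachable states
  v0 = b.a.a.0 → ··b··> v1
  v1 = a.a.0 → ··a··> v2
  v2 = a.0 → ··a··> v3
  v3 = 0 → ∅
Trace ⟨bab⟩ through P, begin at {u0}:
  step 1 (b): {u1}
  step 2 (a): {u2}
  step 3 (b): {u3}
  — P admits the full trace.
Trace ⟨bab⟩ through Q, begin at {v0}:
  step 1 (b): {v1}
  step 2 (a): {v2}
  step 3 (b): ∅  — Q cannot continue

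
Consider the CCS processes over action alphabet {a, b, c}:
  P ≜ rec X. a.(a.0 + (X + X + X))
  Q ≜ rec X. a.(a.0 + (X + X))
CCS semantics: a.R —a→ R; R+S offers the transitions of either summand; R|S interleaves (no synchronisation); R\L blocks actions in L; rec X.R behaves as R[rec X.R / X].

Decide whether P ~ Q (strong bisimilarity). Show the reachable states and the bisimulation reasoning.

bisimilar

Reachable graph of P (3 states):
  p0 = rec X. a.(a.0 + (X + X + X)) → --a--▸ p1
  p1 = a.0 + ((rec X. a.(a.0 + (X + X + X))) + (rec X. a.(a.0 + (X + X + X))) + (rec X. a.(a.0 + (X + X + X)))) → --a--▸ p1, --a--▸ p2
  p2 = 0 → stopped
Reachable graph of Q (3 states):
  q0 = rec X. a.(a.0 + (X + X)) → --a--▸ q1
  q1 = a.0 + ((rec X. a.(a.0 + (X + X))) + (rec X. a.(a.0 + (X + X)))) → --a--▸ q1, --a--▸ q2
  q2 = 0 → stopped
Partition-refinement fixed point:
  B0 = {p0, q0}
  B1 = {p1, q1}
  B2 = {p2, q2}
p0 ∈ B0, q0 ∈ B0 → same block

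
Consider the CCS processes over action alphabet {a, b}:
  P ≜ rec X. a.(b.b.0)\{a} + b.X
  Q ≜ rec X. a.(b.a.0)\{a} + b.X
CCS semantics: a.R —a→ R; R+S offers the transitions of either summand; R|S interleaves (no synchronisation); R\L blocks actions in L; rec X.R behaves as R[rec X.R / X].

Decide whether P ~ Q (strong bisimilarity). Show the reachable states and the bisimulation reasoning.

not bisimilar

LTS(P): 4 reachable states
  s0 = rec X. a.(b.b.0)\{a} + b.X | =a=> s1, =b=> s0
  s1 = (b.b.0)\{a} | =b=> s2
  s2 = (b.0)\{a} | =b=> s3
  s3 = 0\{a} | stopped
LTS(Q): 3 reachable states
  t0 = rec X. a.(b.a.0)\{a} + b.X | =a=> t1, =b=> t0
  t1 = (b.a.0)\{a} | =b=> t2
  t2 = (a.0)\{a} | stopped
Coarsest stable partition (strong bisimilarity classes):
  B0 = {s0}
  B1 = {s1}
  B2 = {s2, t1}
  B3 = {s3, t2}
  B4 = {t0}
s0 ∈ B0, t0 ∈ B4 → different blocks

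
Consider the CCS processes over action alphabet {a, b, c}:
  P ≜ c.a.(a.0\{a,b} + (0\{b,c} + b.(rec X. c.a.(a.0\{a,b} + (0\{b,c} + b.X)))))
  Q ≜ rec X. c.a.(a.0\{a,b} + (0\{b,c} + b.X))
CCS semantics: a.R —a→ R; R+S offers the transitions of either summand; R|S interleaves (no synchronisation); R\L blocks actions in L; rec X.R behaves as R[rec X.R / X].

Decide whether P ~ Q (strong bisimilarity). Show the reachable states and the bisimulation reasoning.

YES

LTS(P): 5 reachable states
  p0 = c.a.(a.0\{a,b} + (0\{b,c} + b.(rec X. c.a.(a.0\{a,b} + (0\{b,c} + b.X))))) ⊢ -c-> p1
  p1 = a.(a.0\{a,b} + (0\{b,c} + b.(rec X. c.a.(a.0\{a,b} + (0\{b,c} + b.X))))) ⊢ -a-> p2
  p2 = a.0\{a,b} + (0\{b,c} + b.(rec X. c.a.(a.0\{a,b} + (0\{b,c} + b.X)))) ⊢ -a-> p3, -b-> p4
  p3 = 0\{a,b} ⊢ (no moves)
  p4 = rec X. c.a.(a.0\{a,b} + (0\{b,c} + b.X)) ⊢ -c-> p1
LTS(Q): 4 reachable states
  q0 = rec X. c.a.(a.0\{a,b} + (0\{b,c} + b.X)) ⊢ -c-> q1
  q1 = a.(a.0\{a,b} + (0\{b,c} + b.(rec X. c.a.(a.0\{a,b} + (0\{b,c} + b.X))))) ⊢ -a-> q2
  q2 = a.0\{a,b} + (0\{b,c} + b.(rec X. c.a.(a.0\{a,b} + (0\{b,c} + b.X)))) ⊢ -a-> q3, -b-> q0
  q3 = 0\{a,b} ⊢ (no moves)
Coarsest stable partition (strong bisimilarity classes):
  B0 = {p0, p4, q0}
  B1 = {p1, q1}
  B2 = {p2, q2}
  B3 = {p3, q3}
p0 ∈ B0, q0 ∈ B0 → same block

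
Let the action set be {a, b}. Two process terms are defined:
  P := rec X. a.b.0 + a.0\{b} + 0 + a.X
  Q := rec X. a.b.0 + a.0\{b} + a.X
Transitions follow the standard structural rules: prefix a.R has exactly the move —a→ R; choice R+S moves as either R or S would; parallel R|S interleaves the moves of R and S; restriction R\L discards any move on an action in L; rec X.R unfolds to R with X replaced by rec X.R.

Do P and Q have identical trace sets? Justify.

Reachable graph of P (4 states):
  m0 = rec X. a.b.0 + a.0\{b} + 0 + a.X | -a-> m0, -a-> m1, -a-> m2
  m1 = 0\{b} | ∅
  m2 = b.0 | -b-> m3
  m3 = 0 | ∅
Reachable graph of Q (4 states):
  n0 = rec X. a.b.0 + a.0\{b} + a.X | -a-> n0, -a-> n1, -a-> n2
  n1 = 0\{b} | ∅
  n2 = b.0 | -b-> n3
  n3 = 0 | ∅
Bisimilarity quotient blocks:
  B0 = {m0, n0}
  B1 = {m2, n2}
  B2 = {m1, m3, n1, n3}
m0 ∈ B0, n0 ∈ B0 → same block
Bisimilar ⇒ trace-equivalent.

traces(P) = traces(Q)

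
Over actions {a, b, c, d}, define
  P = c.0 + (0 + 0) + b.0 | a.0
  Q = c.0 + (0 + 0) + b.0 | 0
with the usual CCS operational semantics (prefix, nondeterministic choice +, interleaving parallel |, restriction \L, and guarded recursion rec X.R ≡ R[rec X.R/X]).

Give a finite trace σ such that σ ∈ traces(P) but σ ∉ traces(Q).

a

P's transition system — 5 states:
  s0 = c.0 + (0 + 0) + b.0 | a.0 ⊢ ··a··> s1, ··b··> s2, ··c··> s3
  s1 = b.0 | 0 ⊢ ··b··> s4
  s2 = 0 | a.0 ⊢ ··a··> s4
  s3 = 0 ⊢ ∅
  s4 = 0 | 0 ⊢ ∅
Q's transition system — 3 states:
  t0 = c.0 + (0 + 0) + b.0 | 0 ⊢ ··b··> t1, ··c··> t2
  t1 = 0 | 0 ⊢ ∅
  t2 = 0 ⊢ ∅
Run σ = ⟨a⟩ on P: start {s0}
  after a @ step 1: {s1}
  — P admits the full trace.
Run σ = ⟨a⟩ on Q: start {t0}
  after a @ step 1: no successor for Q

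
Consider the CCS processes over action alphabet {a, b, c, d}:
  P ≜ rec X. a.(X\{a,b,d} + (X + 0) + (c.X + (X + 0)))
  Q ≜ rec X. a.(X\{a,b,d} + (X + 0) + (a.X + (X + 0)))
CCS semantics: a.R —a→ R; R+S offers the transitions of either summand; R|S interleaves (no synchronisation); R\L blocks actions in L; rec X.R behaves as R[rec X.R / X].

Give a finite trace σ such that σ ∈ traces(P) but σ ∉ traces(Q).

LTS(P): 2 reachable states
  m0 = rec X. a.(X\{a,b,d} + (X + 0) + (c.X + (X + 0))) ⊢ ··a··> m1
  m1 = (rec X. a.(X\{a,b,d} + (X + 0) + (c.X + (X + 0))))\{a,b,d} + ((rec X. a.(X\{a,b,d} + (X + 0) + (c.X + (X + 0)))) + 0) + (c.(rec X. a.(X\{a,b,d} + (X + 0) + (c.X + (X + 0)))) + ((rec X. a.(X\{a,b,d} + (X + 0) + (c.X + (X + 0)))) + 0)) ⊢ ··a··> m1, ··c··> m0
LTS(Q): 2 reachable states
  n0 = rec X. a.(X\{a,b,d} + (X + 0) + (a.X + (X + 0))) ⊢ ··a··> n1
  n1 = (rec X. a.(X\{a,b,d} + (X + 0) + (a.X + (X + 0))))\{a,b,d} + ((rec X. a.(X\{a,b,d} + (X + 0) + (a.X + (X + 0)))) + 0) + (a.(rec X. a.(X\{a,b,d} + (X + 0) + (a.X + (X + 0)))) + ((rec X. a.(X\{a,b,d} + (X + 0) + (a.X + (X + 0)))) + 0)) ⊢ ··a··> n0, ··a··> n1
Run σ = ⟨ac⟩ on P: start {m0}
  [1] a ⇒ {m1}
  [2] c ⇒ {m0}
  ✓ P
Run σ = ⟨ac⟩ on Q: start {n0}
  [1] a ⇒ {n1}
  [2] c ⇒ ∅ (Q stuck)

ac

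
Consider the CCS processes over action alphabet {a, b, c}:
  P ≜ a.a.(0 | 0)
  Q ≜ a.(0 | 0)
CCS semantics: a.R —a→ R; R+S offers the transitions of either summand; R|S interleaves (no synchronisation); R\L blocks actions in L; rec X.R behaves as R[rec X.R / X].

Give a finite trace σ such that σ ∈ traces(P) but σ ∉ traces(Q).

aa

Reachable graph of P (3 states):
  s0 = a.a.(0 | 0) ⊢ —a→ s1
  s1 = a.(0 | 0) ⊢ —a→ s2
  s2 = 0 | 0 ⊢ deadlocked
Reachable graph of Q (2 states):
  t0 = a.(0 | 0) ⊢ —a→ t1
  t1 = 0 | 0 ⊢ deadlocked
Executing aa from P (initial set {s0}):
  [1] a ⇒ {s1}
  [2] a ⇒ {s2}
  P completes σ.
Executing aa from Q (initial set {t0}):
  [1] a ⇒ {t1}
  [2] a ⇒ ∅  — Q cannot continue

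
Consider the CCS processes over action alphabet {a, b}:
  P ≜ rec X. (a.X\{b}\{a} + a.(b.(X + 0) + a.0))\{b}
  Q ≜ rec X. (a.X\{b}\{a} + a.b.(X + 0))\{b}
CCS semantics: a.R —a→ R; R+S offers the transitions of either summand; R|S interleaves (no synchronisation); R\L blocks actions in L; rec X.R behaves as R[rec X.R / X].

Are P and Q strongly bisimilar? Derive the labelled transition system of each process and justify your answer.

Reachable graph of P (4 states):
  s0 = rec X. (a.X\{b}\{a} + a.(b.(X + 0) + a.0))\{b} has moves =a=> s1, =a=> s2
  s1 = (b.((rec X. (a.X\{b}\{a} + a.(b.(X + 0) + a.0))\{b}) + 0) + a.0)\{b} has moves =a=> s3
  s2 = (rec X. (a.X\{b}\{a} + a.(b.(X + 0) + a.0))\{b})\{b}\{a}\{b} has moves (no moves)
  s3 = 0\{b} has moves (no moves)
Reachable graph of Q (3 states):
  t0 = rec X. (a.X\{b}\{a} + a.b.(X + 0))\{b} has moves =a=> t1, =a=> t2
  t1 = (b.((rec X. (a.X\{b}\{a} + a.b.(X + 0))\{b}) + 0))\{b} has moves (no moves)
  t2 = (rec X. (a.X\{b}\{a} + a.b.(X + 0))\{b})\{b}\{a}\{b} has moves (no moves)
Partition-refinement fixed point:
  B0 = {s0}
  B1 = {s2, s3, t1, t2}
  B2 = {s1, t0}
s0 ∈ B0, t0 ∈ B2 → different blocks

NO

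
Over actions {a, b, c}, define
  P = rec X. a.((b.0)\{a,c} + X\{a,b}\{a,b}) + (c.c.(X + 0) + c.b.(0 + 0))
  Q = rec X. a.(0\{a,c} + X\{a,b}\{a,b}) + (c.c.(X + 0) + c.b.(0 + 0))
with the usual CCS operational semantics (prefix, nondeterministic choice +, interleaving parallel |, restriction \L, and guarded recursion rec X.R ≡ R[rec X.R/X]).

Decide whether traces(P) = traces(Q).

trace-distinct — witness ⟨ab⟩

LTS(P): 10 reachable states
  u0 = rec X. a.((b.0)\{a,c} + X\{a,b}\{a,b}) + (c.c.(X + 0) + c.b.(0 + 0)) → -a-> u1, -c-> u2, -c-> u3
  u1 = (b.0)\{a,c} + (rec X. a.((b.0)\{a,c} + X\{a,b}\{a,b}) + (c.c.(X + 0) + c.b.(0 + 0)))\{a,b}\{a,b} → -b-> u4, -c-> u5, -c-> u6
  u2 = b.(0 + 0) → -b-> u7
  u3 = c.((rec X. a.((b.0)\{a,c} + X\{a,b}\{a,b}) + (c.c.(X + 0) + c.b.(0 + 0))) + 0) → -c-> u8
  u4 = 0\{a,c} → ·
  u5 = (b.(0 + 0))\{a,b}\{a,b} → ·
  u6 = (c.((rec X. a.((b.0)\{a,c} + X\{a,b}\{a,b}) + (c.c.(X + 0) + c.b.(0 + 0))) + 0))\{a,b}\{a,b} → -c-> u9
  u7 = 0 + 0 → ·
  u8 = (rec X. a.((b.0)\{a,c} + X\{a,b}\{a,b}) + (c.c.(X + 0) + c.b.(0 + 0))) + 0 → -a-> u1, -c-> u2, -c-> u3
  u9 = ((rec X. a.((b.0)\{a,c} + X\{a,b}\{a,b}) + (c.c.(X + 0) + c.b.(0 + 0))) + 0)\{a,b}\{a,b} → -c-> u5, -c-> u6
LTS(Q): 9 reachable states
  v0 = rec X. a.(0\{a,c} + X\{a,b}\{a,b}) + (c.c.(X + 0) + c.b.(0 + 0)) → -a-> v1, -c-> v2, -c-> v3
  v1 = 0\{a,c} + (rec X. a.(0\{a,c} + X\{a,b}\{a,b}) + (c.c.(X + 0) + c.b.(0 + 0)))\{a,b}\{a,b} → -c-> v4, -c-> v5
  v2 = b.(0 + 0) → -b-> v6
  v3 = c.((rec X. a.(0\{a,c} + X\{a,b}\{a,b}) + (c.c.(X + 0) + c.b.(0 + 0))) + 0) → -c-> v7
  v4 = (b.(0 + 0))\{a,b}\{a,b} → ·
  v5 = (c.((rec X. a.(0\{a,c} + X\{a,b}\{a,b}) + (c.c.(X + 0) + c.b.(0 + 0))) + 0))\{a,b}\{a,b} → -c-> v8
  v6 = 0 + 0 → ·
  v7 = (rec X. a.(0\{a,c} + X\{a,b}\{a,b}) + (c.c.(X + 0) + c.b.(0 + 0))) + 0 → -a-> v1, -c-> v2, -c-> v3
  v8 = ((rec X. a.(0\{a,c} + X\{a,b}\{a,b}) + (c.c.(X + 0) + c.b.(0 + 0))) + 0)\{a,b}\{a,b} → -c-> v4, -c-> v5
Trace ⟨ab⟩ through P, begin at {u0}:
  step 1 (a): {u1}
  step 2 (b): {u4}
  ✓ P
Trace ⟨ab⟩ through Q, begin at {v0}:
  step 1 (a): {v1}
  step 2 (b): no successor for Q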